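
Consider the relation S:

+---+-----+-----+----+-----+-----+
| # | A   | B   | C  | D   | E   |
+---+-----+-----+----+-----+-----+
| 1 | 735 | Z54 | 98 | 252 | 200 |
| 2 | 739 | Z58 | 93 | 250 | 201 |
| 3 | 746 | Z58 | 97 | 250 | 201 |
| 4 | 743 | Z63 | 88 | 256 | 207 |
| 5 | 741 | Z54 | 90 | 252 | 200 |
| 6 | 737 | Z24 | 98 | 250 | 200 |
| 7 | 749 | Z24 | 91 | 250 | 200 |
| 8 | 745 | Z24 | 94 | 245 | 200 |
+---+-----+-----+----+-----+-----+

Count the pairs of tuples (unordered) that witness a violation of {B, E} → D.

2

(B=Z54, E=200): all 2 rows agree on D — 0 pairs.
(B=Z58, E=201): all 2 rows agree on D — 0 pairs.
(B=Z24, E=200): violating pairs (6,8), (7,8) — 2 pairs.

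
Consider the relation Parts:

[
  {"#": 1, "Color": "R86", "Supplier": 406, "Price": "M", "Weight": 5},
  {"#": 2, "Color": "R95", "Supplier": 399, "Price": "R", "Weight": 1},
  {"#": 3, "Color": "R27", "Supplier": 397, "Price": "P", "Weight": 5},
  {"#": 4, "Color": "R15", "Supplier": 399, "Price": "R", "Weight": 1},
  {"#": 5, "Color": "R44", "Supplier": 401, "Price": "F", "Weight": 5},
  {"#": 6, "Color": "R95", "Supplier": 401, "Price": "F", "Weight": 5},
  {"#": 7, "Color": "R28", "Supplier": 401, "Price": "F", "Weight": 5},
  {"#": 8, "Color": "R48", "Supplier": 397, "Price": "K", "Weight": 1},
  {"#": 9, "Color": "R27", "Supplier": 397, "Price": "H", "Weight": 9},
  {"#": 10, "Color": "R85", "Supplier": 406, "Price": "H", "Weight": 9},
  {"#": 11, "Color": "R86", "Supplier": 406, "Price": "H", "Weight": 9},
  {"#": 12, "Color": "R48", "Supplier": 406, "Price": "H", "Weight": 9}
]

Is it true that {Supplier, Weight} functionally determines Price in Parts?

Yes

(Supplier=406, Weight=5): row 1 → Price = M ✓
(Supplier=399, Weight=1): rows 2, 4 → Price = R, R ✓
(Supplier=397, Weight=5): row 3 → Price = P ✓
(Supplier=401, Weight=5): rows 5, 6, 7 → Price = F, F, F ✓
(Supplier=397, Weight=1): row 8 → Price = K ✓
(Supplier=397, Weight=9): row 9 → Price = H ✓
(Supplier=406, Weight=9): rows 10, 11, 12 → Price = H, H, H ✓
Every {Supplier, Weight} value is associated with a single Price value, so {Supplier, Weight} → Price holds.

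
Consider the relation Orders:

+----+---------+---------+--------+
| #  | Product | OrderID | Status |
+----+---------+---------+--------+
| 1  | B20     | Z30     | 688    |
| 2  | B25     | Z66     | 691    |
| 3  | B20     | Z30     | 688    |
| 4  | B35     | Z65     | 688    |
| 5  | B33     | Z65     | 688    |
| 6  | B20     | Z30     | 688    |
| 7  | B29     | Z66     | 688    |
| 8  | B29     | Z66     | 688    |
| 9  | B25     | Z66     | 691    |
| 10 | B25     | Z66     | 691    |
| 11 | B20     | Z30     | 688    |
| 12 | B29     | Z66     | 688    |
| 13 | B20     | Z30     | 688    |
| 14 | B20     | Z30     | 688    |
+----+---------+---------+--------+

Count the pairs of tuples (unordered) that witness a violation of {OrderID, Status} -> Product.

(OrderID=Z30, Status=688): all 6 rows agree on Product — 0 pairs.
(OrderID=Z66, Status=691): all 3 rows agree on Product — 0 pairs.
(OrderID=Z65, Status=688): violating pairs (4,5) — 1 pair.
(OrderID=Z66, Status=688): all 3 rows agree on Product — 0 pairs.

1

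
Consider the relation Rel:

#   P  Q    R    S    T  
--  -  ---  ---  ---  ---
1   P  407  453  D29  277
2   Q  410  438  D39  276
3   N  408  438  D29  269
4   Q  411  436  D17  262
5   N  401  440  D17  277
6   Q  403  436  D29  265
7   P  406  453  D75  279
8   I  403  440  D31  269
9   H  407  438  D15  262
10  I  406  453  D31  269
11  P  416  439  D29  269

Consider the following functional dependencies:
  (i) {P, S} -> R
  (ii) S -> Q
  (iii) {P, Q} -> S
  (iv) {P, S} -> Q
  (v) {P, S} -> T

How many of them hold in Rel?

(i) {P, S} -> R: (P=P, S=D29): rows 1, 11 → R takes values {453, 439} — violation; (P=I, S=D31): rows 8, 10 → R takes values {440, 453} — violation — fails.
(ii) S -> Q: S=D29: rows 1, 3, 6, 11 → Q takes values {407, 408, 403, 416} — violation; S=D17: rows 4, 5 → Q takes values {411, 401} — violation; S=D31: rows 8, 10 → Q takes values {403, 406} — violation — fails.
(iii) {P, Q} -> S: every LHS value maps to a single RHS value — holds.
(iv) {P, S} -> Q: (P=P, S=D29): rows 1, 11 → Q takes values {407, 416} — violation; (P=I, S=D31): rows 8, 10 → Q takes values {403, 406} — violation — fails.
(v) {P, S} -> T: (P=P, S=D29): rows 1, 11 → T takes values {277, 269} — violation — fails.
1 of the 5 dependencies holds.

1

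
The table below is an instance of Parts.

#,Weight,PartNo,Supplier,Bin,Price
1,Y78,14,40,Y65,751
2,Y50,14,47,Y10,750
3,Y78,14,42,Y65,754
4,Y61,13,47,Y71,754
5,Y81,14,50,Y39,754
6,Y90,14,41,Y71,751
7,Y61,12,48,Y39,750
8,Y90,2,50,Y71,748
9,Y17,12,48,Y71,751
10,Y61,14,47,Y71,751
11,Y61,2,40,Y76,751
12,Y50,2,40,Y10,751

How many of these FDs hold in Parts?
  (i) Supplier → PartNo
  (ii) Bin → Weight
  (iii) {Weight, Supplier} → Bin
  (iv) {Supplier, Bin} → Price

1

(i) Supplier → PartNo: Supplier=40: rows 1, 11, 12 → PartNo takes values {14, 2} — violation; Supplier=47: rows 2, 4, 10 → PartNo takes values {14, 13} — violation; Supplier=50: rows 5, 8 → PartNo takes values {14, 2} — violation — fails.
(ii) Bin → Weight: Bin=Y71: rows 4, 6, 8, 9, 10 → Weight takes values {Y61, Y90, Y17} — violation; Bin=Y39: rows 5, 7 → Weight takes values {Y81, Y61} — violation — fails.
(iii) {Weight, Supplier} → Bin: every LHS value maps to a single RHS value — holds.
(iv) {Supplier, Bin} → Price: (Supplier=47, Bin=Y71): rows 4, 10 → Price takes values {754, 751} — violation — fails.
1 of the 4 dependencies holds.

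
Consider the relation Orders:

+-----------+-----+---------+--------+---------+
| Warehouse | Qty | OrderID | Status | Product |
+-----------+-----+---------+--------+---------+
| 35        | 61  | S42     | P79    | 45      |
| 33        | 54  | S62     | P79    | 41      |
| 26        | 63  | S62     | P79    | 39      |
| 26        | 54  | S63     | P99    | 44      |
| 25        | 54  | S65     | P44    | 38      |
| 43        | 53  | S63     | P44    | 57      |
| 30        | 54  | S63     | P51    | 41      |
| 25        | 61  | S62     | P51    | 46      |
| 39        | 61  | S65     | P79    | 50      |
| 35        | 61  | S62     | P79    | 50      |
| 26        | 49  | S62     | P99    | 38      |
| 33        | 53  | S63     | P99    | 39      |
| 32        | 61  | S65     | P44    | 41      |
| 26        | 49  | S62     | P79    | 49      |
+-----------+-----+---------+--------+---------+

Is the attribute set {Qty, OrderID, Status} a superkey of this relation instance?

Yes

All 14 rows have distinct {Qty, OrderID, Status} values, so {Qty, OrderID, Status} → (all attributes) holds and {Qty, OrderID, Status} is a superkey.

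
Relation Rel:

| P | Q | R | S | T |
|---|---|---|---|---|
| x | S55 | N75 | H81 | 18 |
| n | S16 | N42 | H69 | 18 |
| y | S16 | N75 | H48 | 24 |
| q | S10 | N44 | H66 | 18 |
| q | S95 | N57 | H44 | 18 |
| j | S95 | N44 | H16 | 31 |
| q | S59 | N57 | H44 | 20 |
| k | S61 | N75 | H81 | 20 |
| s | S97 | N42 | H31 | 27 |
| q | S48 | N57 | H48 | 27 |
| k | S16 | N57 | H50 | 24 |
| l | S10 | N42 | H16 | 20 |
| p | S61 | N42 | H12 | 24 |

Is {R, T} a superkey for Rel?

Yes

All 13 rows have distinct {R, T} values, so {R, T} → (all attributes) holds and {R, T} is a superkey.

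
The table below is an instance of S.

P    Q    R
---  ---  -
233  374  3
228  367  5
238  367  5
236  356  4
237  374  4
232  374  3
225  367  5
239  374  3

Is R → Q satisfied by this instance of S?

R=3: 3 rows → Q = 374, 374, 374 ✓
R=5: 3 rows → Q = 367, 367, 367 ✓
R=4: 2 rows → Q takes values {356, 374} — violation
Two rows agree on R but differ on Q, so R → Q does not hold.

No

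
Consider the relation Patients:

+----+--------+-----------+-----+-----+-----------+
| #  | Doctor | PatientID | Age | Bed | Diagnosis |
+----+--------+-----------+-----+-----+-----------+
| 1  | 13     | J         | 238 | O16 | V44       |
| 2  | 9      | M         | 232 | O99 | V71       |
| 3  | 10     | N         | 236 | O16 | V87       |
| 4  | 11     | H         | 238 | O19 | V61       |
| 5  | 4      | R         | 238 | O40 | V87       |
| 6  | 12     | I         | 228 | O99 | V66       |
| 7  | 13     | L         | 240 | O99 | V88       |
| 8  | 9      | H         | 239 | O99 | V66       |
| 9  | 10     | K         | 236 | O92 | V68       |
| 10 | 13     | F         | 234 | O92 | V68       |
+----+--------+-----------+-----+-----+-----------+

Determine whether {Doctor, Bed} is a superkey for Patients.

Rows 2 and 8 have the same {Doctor, Bed} value (Doctor=9, Bed=O99) but are distinct tuples, so {Doctor, Bed} does not determine every attribute — not a superkey.

No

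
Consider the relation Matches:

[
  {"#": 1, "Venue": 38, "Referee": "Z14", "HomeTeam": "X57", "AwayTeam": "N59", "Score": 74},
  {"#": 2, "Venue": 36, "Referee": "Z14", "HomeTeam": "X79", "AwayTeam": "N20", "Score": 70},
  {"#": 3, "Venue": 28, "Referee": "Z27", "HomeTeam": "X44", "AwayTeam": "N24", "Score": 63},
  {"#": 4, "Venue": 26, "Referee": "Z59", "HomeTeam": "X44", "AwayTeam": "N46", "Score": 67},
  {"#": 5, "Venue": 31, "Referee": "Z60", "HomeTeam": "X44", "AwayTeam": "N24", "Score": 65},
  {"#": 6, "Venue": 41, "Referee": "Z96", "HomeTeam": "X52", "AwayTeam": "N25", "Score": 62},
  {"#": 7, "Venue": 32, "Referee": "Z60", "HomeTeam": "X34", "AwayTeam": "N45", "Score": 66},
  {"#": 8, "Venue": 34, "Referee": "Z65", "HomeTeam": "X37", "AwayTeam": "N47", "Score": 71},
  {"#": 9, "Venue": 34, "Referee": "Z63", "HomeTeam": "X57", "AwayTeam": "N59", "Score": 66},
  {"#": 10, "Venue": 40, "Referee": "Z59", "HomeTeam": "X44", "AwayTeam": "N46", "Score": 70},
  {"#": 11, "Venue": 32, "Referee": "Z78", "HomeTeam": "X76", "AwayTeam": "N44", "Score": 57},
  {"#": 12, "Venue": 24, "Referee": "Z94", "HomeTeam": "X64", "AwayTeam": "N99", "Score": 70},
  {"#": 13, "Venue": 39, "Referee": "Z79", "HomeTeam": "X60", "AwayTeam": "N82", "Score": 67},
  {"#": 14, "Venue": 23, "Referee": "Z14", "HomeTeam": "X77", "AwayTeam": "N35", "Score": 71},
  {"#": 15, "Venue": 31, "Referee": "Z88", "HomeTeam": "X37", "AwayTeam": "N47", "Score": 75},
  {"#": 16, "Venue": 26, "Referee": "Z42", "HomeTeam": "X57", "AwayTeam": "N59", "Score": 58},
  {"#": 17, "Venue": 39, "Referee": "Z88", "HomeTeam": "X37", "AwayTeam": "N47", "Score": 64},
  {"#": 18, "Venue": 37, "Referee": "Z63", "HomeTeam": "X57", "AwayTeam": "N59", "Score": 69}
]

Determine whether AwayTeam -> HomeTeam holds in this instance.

AwayTeam=N59: rows 1, 9, 16, 18 → HomeTeam = X57, X57, X57, X57 ✓
AwayTeam=N20: row 2 → HomeTeam = X79 ✓
AwayTeam=N24: rows 3, 5 → HomeTeam = X44, X44 ✓
AwayTeam=N46: rows 4, 10 → HomeTeam = X44, X44 ✓
AwayTeam=N25: row 6 → HomeTeam = X52 ✓
AwayTeam=N45: row 7 → HomeTeam = X34 ✓
AwayTeam=N47: rows 8, 15, 17 → HomeTeam = X37, X37, X37 ✓
AwayTeam=N44: row 11 → HomeTeam = X76 ✓
AwayTeam=N99: row 12 → HomeTeam = X64 ✓
AwayTeam=N82: row 13 → HomeTeam = X60 ✓
AwayTeam=N35: row 14 → HomeTeam = X77 ✓
Every AwayTeam value is associated with a single HomeTeam value, so AwayTeam -> HomeTeam holds.

Yes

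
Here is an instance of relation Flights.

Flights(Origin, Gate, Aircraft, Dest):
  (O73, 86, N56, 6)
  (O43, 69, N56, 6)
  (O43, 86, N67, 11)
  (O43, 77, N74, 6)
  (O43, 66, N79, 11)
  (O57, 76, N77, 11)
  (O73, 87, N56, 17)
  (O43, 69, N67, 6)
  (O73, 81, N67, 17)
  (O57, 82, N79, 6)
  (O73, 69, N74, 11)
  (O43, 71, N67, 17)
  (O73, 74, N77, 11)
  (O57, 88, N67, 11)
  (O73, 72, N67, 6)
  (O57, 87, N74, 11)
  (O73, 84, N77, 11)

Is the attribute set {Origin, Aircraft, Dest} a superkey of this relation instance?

Two distinct rows share (Origin=O73, Aircraft=N77, Dest=11), so {Origin, Aircraft, Dest} does not determine every attribute — not a superkey.

No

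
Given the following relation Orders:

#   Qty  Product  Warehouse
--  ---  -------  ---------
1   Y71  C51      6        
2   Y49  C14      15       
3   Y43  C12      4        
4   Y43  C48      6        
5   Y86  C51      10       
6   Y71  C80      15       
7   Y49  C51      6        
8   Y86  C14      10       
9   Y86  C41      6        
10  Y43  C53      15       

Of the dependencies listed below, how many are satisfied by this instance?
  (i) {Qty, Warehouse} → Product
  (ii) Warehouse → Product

0

(i) {Qty, Warehouse} → Product: (Qty=Y86, Warehouse=10): rows 5, 8 → Product takes values {C51, C14} — violation — fails.
(ii) Warehouse → Product: Warehouse=6: rows 1, 4, 7, 9 → Product takes values {C51, C48, C41} — violation; Warehouse=15: rows 2, 6, 10 → Product takes values {C14, C80, C53} — violation; Warehouse=10: rows 5, 8 → Product takes values {C51, C14} — violation — fails.
None of the 2 dependencies hold.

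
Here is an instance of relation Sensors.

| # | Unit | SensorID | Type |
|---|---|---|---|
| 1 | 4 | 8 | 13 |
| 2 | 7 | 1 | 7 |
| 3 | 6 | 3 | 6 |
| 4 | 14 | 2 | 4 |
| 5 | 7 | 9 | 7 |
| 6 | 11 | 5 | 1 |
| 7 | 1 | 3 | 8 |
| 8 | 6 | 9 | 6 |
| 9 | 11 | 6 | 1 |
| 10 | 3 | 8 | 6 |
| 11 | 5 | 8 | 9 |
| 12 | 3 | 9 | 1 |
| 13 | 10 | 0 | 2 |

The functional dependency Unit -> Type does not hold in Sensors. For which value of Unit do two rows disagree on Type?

Unit=4: row 1 → Type = 13 ✓
Unit=7: rows 2, 5 → Type = 7, 7 ✓
Unit=6: rows 3, 8 → Type = 6, 6 ✓
Unit=14: row 4 → Type = 4 ✓
Unit=11: rows 6, 9 → Type = 1, 1 ✓
Unit=1: row 7 → Type = 8 ✓
Unit=3: rows 10, 12 → Type takes values {6, 1} — violation
Unit=5: row 11 → Type = 9 ✓
Unit=10: row 13 → Type = 2 ✓
The only Unit value with inconsistent Type is Unit=3.

3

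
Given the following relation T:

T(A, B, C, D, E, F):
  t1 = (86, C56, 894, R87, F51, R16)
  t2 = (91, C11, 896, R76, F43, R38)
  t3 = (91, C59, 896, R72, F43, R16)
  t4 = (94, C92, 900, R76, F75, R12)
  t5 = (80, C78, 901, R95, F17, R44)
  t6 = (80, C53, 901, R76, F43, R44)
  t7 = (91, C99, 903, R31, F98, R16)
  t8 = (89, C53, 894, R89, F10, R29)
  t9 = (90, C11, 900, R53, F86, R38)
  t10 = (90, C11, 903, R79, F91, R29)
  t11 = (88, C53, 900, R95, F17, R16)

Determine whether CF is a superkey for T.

No

Rows 5 and 6 have the same CF value (C=901, F=R44) but are distinct tuples, so CF does not determine every attribute — not a superkey.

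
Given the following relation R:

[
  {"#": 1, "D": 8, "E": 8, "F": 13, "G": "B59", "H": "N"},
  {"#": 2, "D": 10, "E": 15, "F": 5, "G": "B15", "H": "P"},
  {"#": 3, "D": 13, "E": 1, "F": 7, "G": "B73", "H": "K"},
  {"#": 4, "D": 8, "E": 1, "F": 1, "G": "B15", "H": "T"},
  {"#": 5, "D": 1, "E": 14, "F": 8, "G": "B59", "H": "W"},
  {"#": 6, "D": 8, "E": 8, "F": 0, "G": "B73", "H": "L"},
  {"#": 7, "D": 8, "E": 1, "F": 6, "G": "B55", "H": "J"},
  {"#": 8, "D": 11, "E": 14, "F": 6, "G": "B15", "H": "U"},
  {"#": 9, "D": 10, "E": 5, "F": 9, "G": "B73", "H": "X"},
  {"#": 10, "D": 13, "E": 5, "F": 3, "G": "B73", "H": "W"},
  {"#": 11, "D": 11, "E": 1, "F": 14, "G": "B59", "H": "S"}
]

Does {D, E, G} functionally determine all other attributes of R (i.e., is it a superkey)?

All 11 rows have distinct {D, E, G} values, so {D, E, G} → (all attributes) holds and {D, E, G} is a superkey.

Yes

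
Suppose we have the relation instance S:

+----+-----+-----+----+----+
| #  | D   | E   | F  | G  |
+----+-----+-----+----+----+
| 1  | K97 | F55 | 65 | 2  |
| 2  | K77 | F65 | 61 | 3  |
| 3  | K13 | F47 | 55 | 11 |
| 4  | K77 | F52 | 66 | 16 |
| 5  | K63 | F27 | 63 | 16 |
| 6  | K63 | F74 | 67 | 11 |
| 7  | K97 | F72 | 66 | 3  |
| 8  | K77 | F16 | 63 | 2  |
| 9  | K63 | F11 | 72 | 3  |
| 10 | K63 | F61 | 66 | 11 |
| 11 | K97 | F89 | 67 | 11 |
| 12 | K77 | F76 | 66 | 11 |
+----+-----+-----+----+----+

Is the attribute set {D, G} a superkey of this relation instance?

Rows 6 and 10 have the same {D, G} value (D=K63, G=11) but are distinct tuples, so {D, G} does not determine every attribute — not a superkey.

No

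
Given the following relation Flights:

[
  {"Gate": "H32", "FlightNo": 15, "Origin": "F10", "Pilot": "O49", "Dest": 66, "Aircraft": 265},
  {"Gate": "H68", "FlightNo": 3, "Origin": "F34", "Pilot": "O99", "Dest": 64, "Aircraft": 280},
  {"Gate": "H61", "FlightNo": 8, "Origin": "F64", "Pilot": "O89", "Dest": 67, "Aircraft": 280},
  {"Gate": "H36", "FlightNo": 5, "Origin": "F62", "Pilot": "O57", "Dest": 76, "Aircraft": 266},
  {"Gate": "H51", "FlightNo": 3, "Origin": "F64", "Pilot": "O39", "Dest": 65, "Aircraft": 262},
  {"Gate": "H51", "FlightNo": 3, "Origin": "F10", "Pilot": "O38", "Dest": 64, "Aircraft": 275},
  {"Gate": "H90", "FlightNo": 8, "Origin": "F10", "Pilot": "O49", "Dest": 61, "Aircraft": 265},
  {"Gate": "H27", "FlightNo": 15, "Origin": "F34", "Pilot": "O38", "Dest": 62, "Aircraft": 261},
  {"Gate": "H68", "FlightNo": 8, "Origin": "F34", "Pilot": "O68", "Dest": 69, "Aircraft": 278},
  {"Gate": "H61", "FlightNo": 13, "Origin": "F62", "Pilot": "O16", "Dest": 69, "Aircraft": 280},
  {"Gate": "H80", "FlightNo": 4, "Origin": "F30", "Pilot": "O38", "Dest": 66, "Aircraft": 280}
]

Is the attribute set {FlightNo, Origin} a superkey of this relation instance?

Yes

All 11 rows have distinct {FlightNo, Origin} values, so {FlightNo, Origin} → (all attributes) holds and {FlightNo, Origin} is a superkey.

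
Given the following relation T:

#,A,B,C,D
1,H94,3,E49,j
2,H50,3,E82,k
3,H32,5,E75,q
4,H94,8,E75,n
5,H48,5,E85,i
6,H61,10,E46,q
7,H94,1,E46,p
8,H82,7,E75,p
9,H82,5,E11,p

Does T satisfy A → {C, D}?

No

A=H94: rows 1, 4, 7 → {C,D} takes values {(E49, j), (E75, n), (E46, p)} — violation
A=H50: row 2 → {C,D} = (E82, k) ✓
A=H32: row 3 → {C,D} = (E75, q) ✓
A=H48: row 5 → {C,D} = (E85, i) ✓
A=H61: row 6 → {C,D} = (E46, q) ✓
A=H82: rows 8, 9 → {C,D} takes values {(E75, p), (E11, p)} — violation
Two rows agree on A but differ on {C, D}, so A → {C, D} does not hold.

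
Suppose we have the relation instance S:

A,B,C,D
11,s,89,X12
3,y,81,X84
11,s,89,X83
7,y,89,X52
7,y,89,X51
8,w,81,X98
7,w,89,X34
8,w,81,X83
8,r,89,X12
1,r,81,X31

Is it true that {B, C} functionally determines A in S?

Yes

(B=s, C=89): 2 rows → A = 11, 11 ✓
(B=y, C=81): 1 row → A = 3 ✓
(B=y, C=89): 2 rows → A = 7, 7 ✓
(B=w, C=81): 2 rows → A = 8, 8 ✓
(B=w, C=89): 1 row → A = 7 ✓
(B=r, C=89): 1 row → A = 8 ✓
(B=r, C=81): 1 row → A = 1 ✓
Every {B, C} value is associated with a single A value, so {B, C} → A holds.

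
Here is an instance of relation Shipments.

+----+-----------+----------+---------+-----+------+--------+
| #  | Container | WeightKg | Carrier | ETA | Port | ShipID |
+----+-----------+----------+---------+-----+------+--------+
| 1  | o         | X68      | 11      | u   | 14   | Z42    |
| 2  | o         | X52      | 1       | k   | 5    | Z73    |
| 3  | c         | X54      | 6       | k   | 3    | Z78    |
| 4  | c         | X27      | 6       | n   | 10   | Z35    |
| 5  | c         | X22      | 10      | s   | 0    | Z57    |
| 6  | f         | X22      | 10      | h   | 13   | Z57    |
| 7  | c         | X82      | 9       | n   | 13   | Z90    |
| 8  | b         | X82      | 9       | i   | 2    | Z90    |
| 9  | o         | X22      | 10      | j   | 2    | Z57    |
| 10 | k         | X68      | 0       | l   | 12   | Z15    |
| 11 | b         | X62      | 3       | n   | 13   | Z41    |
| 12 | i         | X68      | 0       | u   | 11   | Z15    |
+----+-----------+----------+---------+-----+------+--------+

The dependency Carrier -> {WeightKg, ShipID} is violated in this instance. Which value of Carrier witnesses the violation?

6

Carrier=11: row 1 → {WeightKg,ShipID} = (X68, Z42) ✓
Carrier=1: row 2 → {WeightKg,ShipID} = (X52, Z73) ✓
Carrier=6: rows 3, 4 → {WeightKg,ShipID} takes values {(X54, Z78), (X27, Z35)} — violation
Carrier=10: rows 5, 6, 9 → {WeightKg,ShipID} = (X22, Z57), (X22, Z57), (X22, Z57) ✓
Carrier=9: rows 7, 8 → {WeightKg,ShipID} = (X82, Z90), (X82, Z90) ✓
Carrier=0: rows 10, 12 → {WeightKg,ShipID} = (X68, Z15), (X68, Z15) ✓
Carrier=3: row 11 → {WeightKg,ShipID} = (X62, Z41) ✓
The only Carrier value with inconsistent RHS is Carrier=6.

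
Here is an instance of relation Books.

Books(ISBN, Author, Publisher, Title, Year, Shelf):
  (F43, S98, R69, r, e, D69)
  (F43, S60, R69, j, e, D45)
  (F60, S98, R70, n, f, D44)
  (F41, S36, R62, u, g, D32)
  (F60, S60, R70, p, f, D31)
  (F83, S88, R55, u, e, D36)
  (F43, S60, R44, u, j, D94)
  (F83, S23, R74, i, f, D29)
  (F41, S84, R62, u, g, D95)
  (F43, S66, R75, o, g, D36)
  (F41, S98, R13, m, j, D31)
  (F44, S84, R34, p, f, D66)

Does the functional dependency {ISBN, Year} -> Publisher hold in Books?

(ISBN=F43, Year=e): 2 rows → Publisher = R69, R69 ✓
(ISBN=F60, Year=f): 2 rows → Publisher = R70, R70 ✓
(ISBN=F41, Year=g): 2 rows → Publisher = R62, R62 ✓
(ISBN=F83, Year=e): 1 row → Publisher = R55 ✓
(ISBN=F43, Year=j): 1 row → Publisher = R44 ✓
(ISBN=F83, Year=f): 1 row → Publisher = R74 ✓
(ISBN=F43, Year=g): 1 row → Publisher = R75 ✓
(ISBN=F41, Year=j): 1 row → Publisher = R13 ✓
(ISBN=F44, Year=f): 1 row → Publisher = R34 ✓
Every {ISBN, Year} value is associated with a single Publisher value, so {ISBN, Year} -> Publisher holds.

Yes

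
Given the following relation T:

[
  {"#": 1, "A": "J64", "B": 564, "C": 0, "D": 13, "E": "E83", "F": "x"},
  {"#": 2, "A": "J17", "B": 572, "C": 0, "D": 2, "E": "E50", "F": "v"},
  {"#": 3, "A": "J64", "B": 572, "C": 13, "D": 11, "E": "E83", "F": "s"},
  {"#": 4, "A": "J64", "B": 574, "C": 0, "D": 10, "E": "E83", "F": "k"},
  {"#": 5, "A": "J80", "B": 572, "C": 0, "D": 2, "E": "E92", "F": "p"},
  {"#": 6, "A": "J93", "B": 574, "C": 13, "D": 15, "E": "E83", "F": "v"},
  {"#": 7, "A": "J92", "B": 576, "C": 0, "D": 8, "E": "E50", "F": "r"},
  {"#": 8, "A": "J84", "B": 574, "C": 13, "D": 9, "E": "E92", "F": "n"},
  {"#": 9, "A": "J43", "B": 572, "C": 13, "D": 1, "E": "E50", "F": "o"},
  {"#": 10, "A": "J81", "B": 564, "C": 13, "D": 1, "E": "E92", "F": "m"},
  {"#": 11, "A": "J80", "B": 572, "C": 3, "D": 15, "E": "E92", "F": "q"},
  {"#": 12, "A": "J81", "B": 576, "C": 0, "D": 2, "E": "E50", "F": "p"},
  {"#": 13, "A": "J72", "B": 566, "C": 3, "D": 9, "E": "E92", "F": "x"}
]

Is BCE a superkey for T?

Rows 7 and 12 have the same BCE value (B=576, C=0, E=E50) but are distinct tuples, so BCE does not determine every attribute — not a superkey.

No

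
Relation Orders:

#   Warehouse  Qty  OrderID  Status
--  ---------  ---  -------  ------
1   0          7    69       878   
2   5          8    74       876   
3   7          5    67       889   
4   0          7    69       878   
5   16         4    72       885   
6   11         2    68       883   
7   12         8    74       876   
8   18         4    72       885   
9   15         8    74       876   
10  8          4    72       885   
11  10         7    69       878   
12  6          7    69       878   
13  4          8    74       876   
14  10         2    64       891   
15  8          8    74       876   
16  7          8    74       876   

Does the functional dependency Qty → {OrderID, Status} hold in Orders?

No

Qty=7: rows 1, 4, 11, 12 → {OrderID,Status} = (69, 878), (69, 878), (69, 878), (69, 878) ✓
Qty=8: rows 2, 7, 9, 13, 15, 16 → {OrderID,Status} = (74, 876), (74, 876), (74, 876), (74, 876), (74, 876), (74, 876) ✓
Qty=5: row 3 → {OrderID,Status} = (67, 889) ✓
Qty=4: rows 5, 8, 10 → {OrderID,Status} = (72, 885), (72, 885), (72, 885) ✓
Qty=2: rows 6, 14 → {OrderID,Status} takes values {(68, 883), (64, 891)} — violation
Two rows agree on Qty but differ on {OrderID, Status}, so Qty → {OrderID, Status} does not hold.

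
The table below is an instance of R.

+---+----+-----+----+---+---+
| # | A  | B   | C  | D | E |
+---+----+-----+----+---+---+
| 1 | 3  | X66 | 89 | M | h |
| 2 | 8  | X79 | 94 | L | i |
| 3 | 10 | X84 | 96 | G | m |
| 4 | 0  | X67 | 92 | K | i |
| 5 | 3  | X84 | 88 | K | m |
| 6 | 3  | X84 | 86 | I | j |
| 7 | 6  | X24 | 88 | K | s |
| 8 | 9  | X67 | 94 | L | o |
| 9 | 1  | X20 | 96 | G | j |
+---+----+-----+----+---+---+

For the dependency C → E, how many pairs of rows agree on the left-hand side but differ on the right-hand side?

3

C=94: violating pairs (2,8) — 1 pair.
C=96: violating pairs (3,9) — 1 pair.
C=88: violating pairs (5,7) — 1 pair.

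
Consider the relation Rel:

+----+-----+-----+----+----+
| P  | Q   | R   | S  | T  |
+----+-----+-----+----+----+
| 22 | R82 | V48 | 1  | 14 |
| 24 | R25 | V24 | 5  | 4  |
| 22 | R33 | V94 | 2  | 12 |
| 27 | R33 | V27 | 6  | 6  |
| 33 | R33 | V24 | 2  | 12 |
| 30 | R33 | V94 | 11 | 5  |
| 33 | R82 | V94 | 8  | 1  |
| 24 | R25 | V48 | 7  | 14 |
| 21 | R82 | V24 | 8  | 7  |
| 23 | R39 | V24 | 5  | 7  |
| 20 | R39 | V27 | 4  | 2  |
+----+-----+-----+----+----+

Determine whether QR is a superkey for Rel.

No

Two distinct rows share (Q=R33, R=V94), so QR does not determine every attribute — not a superkey.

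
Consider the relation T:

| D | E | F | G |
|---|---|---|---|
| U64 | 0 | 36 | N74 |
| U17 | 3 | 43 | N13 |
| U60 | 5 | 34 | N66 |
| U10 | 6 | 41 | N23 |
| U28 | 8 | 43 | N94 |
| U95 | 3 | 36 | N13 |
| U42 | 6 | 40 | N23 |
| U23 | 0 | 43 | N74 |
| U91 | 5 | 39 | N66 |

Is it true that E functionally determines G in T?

Yes

E=0: 2 rows → G = N74, N74 ✓
E=3: 2 rows → G = N13, N13 ✓
E=5: 2 rows → G = N66, N66 ✓
E=6: 2 rows → G = N23, N23 ✓
E=8: 1 row → G = N94 ✓
Every E value is associated with a single G value, so E -> G holds.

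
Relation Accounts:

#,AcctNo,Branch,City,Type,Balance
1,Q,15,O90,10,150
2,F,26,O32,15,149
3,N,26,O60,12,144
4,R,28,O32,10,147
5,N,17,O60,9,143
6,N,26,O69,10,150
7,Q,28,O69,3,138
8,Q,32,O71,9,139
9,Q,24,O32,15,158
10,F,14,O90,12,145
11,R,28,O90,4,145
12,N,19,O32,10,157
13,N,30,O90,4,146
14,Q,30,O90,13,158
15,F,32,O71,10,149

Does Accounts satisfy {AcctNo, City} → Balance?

(AcctNo=Q, City=O90): rows 1, 14 → Balance takes values {150, 158} — violation
(AcctNo=F, City=O32): row 2 → Balance = 149 ✓
(AcctNo=N, City=O60): rows 3, 5 → Balance takes values {144, 143} — violation
(AcctNo=R, City=O32): row 4 → Balance = 147 ✓
(AcctNo=N, City=O69): row 6 → Balance = 150 ✓
(AcctNo=Q, City=O69): row 7 → Balance = 138 ✓
(AcctNo=Q, City=O71): row 8 → Balance = 139 ✓
(AcctNo=Q, City=O32): row 9 → Balance = 158 ✓
(AcctNo=F, City=O90): row 10 → Balance = 145 ✓
(AcctNo=R, City=O90): row 11 → Balance = 145 ✓
(AcctNo=N, City=O32): row 12 → Balance = 157 ✓
(AcctNo=N, City=O90): row 13 → Balance = 146 ✓
(AcctNo=F, City=O71): row 15 → Balance = 149 ✓
Two rows agree on {AcctNo, City} but differ on Balance, so {AcctNo, City} → Balance does not hold.

No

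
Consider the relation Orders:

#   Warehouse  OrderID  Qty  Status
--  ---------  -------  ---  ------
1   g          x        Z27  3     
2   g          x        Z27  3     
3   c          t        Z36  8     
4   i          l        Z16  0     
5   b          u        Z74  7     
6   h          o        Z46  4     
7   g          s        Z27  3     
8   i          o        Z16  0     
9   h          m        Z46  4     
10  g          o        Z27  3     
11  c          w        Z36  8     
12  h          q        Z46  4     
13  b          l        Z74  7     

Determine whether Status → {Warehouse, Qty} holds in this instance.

Status=3: rows 1, 2, 7, 10 → {Warehouse,Qty} = (g, Z27), (g, Z27), (g, Z27), (g, Z27) ✓
Status=8: rows 3, 11 → {Warehouse,Qty} = (c, Z36), (c, Z36) ✓
Status=0: rows 4, 8 → {Warehouse,Qty} = (i, Z16), (i, Z16) ✓
Status=7: rows 5, 13 → {Warehouse,Qty} = (b, Z74), (b, Z74) ✓
Status=4: rows 6, 9, 12 → {Warehouse,Qty} = (h, Z46), (h, Z46), (h, Z46) ✓
Every Status value is associated with a single {Warehouse, Qty} value, so Status → {Warehouse, Qty} holds.

Yes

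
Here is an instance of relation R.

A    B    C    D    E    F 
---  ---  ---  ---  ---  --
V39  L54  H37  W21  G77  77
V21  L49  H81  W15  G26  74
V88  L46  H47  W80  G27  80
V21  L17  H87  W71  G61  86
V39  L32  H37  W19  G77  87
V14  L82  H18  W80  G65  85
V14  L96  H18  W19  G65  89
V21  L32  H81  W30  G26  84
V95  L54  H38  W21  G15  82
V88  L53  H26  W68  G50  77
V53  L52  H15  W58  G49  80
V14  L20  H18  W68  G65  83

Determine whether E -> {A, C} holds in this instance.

E=G77: 2 rows → {A,C} = (V39, H37), (V39, H37) ✓
E=G26: 2 rows → {A,C} = (V21, H81), (V21, H81) ✓
E=G27: 1 row → {A,C} = (V88, H47) ✓
E=G61: 1 row → {A,C} = (V21, H87) ✓
E=G65: 3 rows → {A,C} = (V14, H18), (V14, H18), (V14, H18) ✓
E=G15: 1 row → {A,C} = (V95, H38) ✓
E=G50: 1 row → {A,C} = (V88, H26) ✓
E=G49: 1 row → {A,C} = (V53, H15) ✓
Every E value is associated with a single {A, C} value, so E -> {A, C} holds.

Yes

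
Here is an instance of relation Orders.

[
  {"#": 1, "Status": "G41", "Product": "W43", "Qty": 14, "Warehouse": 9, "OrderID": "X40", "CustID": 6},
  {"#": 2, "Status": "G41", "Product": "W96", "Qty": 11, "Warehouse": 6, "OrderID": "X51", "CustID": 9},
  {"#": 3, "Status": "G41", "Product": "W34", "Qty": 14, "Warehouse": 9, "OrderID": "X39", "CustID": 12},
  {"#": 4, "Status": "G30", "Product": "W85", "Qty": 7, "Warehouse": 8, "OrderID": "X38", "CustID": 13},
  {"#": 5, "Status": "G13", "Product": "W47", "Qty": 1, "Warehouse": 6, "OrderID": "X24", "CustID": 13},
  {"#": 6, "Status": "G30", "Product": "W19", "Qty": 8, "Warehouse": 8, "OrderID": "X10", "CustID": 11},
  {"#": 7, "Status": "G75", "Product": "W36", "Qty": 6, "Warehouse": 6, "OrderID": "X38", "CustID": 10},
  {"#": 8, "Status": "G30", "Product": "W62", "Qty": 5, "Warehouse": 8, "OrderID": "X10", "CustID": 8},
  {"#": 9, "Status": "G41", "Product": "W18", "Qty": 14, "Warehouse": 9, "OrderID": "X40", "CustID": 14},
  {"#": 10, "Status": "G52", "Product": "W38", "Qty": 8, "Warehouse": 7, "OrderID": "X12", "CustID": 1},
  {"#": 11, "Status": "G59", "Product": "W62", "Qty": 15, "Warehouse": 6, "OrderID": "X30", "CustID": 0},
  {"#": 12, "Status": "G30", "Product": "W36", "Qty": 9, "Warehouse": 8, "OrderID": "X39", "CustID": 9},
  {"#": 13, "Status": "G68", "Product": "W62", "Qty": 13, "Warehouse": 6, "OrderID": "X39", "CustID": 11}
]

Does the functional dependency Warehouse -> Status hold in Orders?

No

Warehouse=9: rows 1, 3, 9 → Status = G41, G41, G41 ✓
Warehouse=6: rows 2, 5, 7, 11, 13 → Status takes values {G41, G13, G75, G59, G68} — violation
Warehouse=8: rows 4, 6, 8, 12 → Status = G30, G30, G30, G30 ✓
Warehouse=7: row 10 → Status = G52 ✓
Two rows agree on Warehouse but differ on Status, so Warehouse -> Status does not hold.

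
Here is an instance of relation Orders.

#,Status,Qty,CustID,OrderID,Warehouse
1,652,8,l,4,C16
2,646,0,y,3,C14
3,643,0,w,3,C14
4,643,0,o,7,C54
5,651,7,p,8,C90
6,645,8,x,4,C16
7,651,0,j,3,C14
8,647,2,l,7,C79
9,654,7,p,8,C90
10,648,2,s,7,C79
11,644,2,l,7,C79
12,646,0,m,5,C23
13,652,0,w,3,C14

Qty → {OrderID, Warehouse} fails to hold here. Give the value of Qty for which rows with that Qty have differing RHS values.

0

Qty=8: rows 1, 6 → {OrderID,Warehouse} = (4, C16), (4, C16) ✓
Qty=0: rows 2, 3, 4, 7, 12, 13 → {OrderID,Warehouse} takes values {(3, C14), (7, C54), (5, C23)} — violation
Qty=7: rows 5, 9 → {OrderID,Warehouse} = (8, C90), (8, C90) ✓
Qty=2: rows 8, 10, 11 → {OrderID,Warehouse} = (7, C79), (7, C79), (7, C79) ✓
The only Qty value with inconsistent RHS is Qty=0.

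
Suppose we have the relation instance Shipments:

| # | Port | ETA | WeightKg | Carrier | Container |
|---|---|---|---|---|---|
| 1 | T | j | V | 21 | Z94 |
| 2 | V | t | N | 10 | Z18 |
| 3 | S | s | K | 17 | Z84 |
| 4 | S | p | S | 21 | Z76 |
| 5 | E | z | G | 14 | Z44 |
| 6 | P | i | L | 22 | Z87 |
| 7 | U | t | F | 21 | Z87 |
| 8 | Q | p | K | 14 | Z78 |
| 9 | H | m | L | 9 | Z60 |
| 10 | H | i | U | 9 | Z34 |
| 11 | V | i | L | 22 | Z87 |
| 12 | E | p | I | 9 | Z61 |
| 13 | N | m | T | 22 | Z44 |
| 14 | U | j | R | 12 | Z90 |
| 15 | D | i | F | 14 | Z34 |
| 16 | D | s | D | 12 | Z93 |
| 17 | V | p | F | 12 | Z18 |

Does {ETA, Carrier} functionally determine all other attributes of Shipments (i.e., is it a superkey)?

No

Rows 6 and 11 have the same {ETA, Carrier} value (ETA=i, Carrier=22) but are distinct tuples, so {ETA, Carrier} does not determine every attribute — not a superkey.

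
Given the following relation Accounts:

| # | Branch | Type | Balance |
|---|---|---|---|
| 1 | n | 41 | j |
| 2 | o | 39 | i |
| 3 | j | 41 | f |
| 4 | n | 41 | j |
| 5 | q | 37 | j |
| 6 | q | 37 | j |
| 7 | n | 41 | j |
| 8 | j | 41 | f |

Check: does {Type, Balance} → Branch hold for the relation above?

(Type=41, Balance=j): rows 1, 4, 7 → Branch = n, n, n ✓
(Type=39, Balance=i): row 2 → Branch = o ✓
(Type=41, Balance=f): rows 3, 8 → Branch = j, j ✓
(Type=37, Balance=j): rows 5, 6 → Branch = q, q ✓
Every {Type, Balance} value is associated with a single Branch value, so {Type, Balance} → Branch holds.

Yes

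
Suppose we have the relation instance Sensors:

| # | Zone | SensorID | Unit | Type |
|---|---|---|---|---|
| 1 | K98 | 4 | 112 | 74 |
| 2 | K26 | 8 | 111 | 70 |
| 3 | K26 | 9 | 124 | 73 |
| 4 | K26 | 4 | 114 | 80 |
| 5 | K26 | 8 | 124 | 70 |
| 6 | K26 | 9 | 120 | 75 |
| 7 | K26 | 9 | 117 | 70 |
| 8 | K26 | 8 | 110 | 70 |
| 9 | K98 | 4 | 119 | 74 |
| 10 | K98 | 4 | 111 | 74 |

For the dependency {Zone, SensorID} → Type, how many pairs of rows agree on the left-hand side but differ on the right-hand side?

(Zone=K98, SensorID=4): all 3 rows agree on Type — 0 pairs.
(Zone=K26, SensorID=8): all 3 rows agree on Type — 0 pairs.
(Zone=K26, SensorID=9): violating pairs (3,6), (3,7), (6,7) — 3 pairs.

3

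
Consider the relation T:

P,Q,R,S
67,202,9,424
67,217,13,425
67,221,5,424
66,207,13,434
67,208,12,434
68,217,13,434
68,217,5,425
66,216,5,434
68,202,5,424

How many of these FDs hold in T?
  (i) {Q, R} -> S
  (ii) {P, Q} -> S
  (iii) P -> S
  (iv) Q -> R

(i) {Q, R} -> S: (Q=217, R=13): 2 rows → S takes values {425, 434} — violation — fails.
(ii) {P, Q} -> S: (P=68, Q=217): 2 rows → S takes values {434, 425} — violation — fails.
(iii) P -> S: P=67: 4 rows → S takes values {424, 425, 434} — violation; P=68: 3 rows → S takes values {434, 425, 424} — violation — fails.
(iv) Q -> R: Q=202: 2 rows → R takes values {9, 5} — violation; Q=217: 3 rows → R takes values {13, 5} — violation — fails.
None of the 4 dependencies hold.

0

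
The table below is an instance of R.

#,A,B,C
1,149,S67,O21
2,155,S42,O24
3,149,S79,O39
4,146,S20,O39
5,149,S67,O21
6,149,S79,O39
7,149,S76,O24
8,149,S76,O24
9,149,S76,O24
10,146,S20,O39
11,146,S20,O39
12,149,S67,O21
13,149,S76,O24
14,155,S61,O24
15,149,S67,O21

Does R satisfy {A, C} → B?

(A=149, C=O21): rows 1, 5, 12, 15 → B = S67, S67, S67, S67 ✓
(A=155, C=O24): rows 2, 14 → B takes values {S42, S61} — violation
(A=149, C=O39): rows 3, 6 → B = S79, S79 ✓
(A=146, C=O39): rows 4, 10, 11 → B = S20, S20, S20 ✓
(A=149, C=O24): rows 7, 8, 9, 13 → B = S76, S76, S76, S76 ✓
Two rows agree on {A, C} but differ on B, so {A, C} → B does not hold.

No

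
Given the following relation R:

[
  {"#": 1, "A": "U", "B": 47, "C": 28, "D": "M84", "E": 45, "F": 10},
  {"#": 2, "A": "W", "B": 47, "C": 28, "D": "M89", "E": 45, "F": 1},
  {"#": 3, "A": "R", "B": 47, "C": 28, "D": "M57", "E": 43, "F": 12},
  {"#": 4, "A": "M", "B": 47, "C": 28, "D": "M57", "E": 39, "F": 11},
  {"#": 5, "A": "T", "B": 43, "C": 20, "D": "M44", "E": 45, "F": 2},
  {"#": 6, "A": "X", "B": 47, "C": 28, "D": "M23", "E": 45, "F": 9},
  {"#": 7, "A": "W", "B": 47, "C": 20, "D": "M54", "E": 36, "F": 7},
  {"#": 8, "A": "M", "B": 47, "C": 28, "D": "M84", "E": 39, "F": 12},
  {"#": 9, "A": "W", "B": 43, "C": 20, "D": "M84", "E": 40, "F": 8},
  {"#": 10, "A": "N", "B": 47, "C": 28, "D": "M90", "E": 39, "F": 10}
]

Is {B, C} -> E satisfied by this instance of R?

(B=47, C=28): rows 1, 2, 3, 4, 6, 8, 10 → E takes values {45, 43, 39} — violation
(B=43, C=20): rows 5, 9 → E takes values {45, 40} — violation
(B=47, C=20): row 7 → E = 36 ✓
Two rows agree on {B, C} but differ on E, so {B, C} -> E does not hold.

No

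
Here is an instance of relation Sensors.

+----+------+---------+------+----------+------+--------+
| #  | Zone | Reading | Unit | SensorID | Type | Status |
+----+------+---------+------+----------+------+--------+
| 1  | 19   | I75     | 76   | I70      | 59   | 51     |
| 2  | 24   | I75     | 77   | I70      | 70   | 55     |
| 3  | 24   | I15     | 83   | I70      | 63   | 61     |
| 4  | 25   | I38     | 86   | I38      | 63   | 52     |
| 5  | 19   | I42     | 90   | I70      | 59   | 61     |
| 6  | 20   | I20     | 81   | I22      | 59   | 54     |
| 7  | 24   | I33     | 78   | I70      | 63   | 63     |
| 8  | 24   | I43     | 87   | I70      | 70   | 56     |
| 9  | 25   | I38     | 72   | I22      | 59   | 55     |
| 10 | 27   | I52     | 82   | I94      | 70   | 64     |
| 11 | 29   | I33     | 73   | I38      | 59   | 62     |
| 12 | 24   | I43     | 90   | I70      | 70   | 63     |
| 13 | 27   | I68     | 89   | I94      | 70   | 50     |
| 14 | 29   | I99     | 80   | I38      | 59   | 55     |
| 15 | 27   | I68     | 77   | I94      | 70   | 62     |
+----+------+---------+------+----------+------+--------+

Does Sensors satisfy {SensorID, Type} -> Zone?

No

(SensorID=I70, Type=59): rows 1, 5 → Zone = 19, 19 ✓
(SensorID=I70, Type=70): rows 2, 8, 12 → Zone = 24, 24, 24 ✓
(SensorID=I70, Type=63): rows 3, 7 → Zone = 24, 24 ✓
(SensorID=I38, Type=63): row 4 → Zone = 25 ✓
(SensorID=I22, Type=59): rows 6, 9 → Zone takes values {20, 25} — violation
(SensorID=I94, Type=70): rows 10, 13, 15 → Zone = 27, 27, 27 ✓
(SensorID=I38, Type=59): rows 11, 14 → Zone = 29, 29 ✓
Two rows agree on {SensorID, Type} but differ on Zone, so {SensorID, Type} -> Zone does not hold.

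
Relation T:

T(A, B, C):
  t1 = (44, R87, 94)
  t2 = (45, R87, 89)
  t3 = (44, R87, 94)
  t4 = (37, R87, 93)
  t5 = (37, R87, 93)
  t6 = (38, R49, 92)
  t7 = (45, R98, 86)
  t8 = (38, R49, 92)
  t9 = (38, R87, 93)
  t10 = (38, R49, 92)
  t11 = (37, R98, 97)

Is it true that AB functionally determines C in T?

(A=44, B=R87): rows 1, 3 → C = 94, 94 ✓
(A=45, B=R87): row 2 → C = 89 ✓
(A=37, B=R87): rows 4, 5 → C = 93, 93 ✓
(A=38, B=R49): rows 6, 8, 10 → C = 92, 92, 92 ✓
(A=45, B=R98): row 7 → C = 86 ✓
(A=38, B=R87): row 9 → C = 93 ✓
(A=37, B=R98): row 11 → C = 97 ✓
Every AB value is associated with a single C value, so AB → C holds.

Yes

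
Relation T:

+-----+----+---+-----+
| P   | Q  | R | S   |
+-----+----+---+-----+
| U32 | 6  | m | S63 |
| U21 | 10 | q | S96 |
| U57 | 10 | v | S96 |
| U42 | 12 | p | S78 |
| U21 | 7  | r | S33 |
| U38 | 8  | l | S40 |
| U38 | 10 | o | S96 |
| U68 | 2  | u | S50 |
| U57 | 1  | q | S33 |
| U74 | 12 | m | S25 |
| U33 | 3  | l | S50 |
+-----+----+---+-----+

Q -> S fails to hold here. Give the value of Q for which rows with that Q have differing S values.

12

Q=6: 1 row → S = S63 ✓
Q=10: 3 rows → S = S96, S96, S96 ✓
Q=12: 2 rows → S takes values {S78, S25} — violation
Q=7: 1 row → S = S33 ✓
Q=8: 1 row → S = S40 ✓
Q=2: 1 row → S = S50 ✓
Q=1: 1 row → S = S33 ✓
Q=3: 1 row → S = S50 ✓
The only Q value with inconsistent S is Q=12.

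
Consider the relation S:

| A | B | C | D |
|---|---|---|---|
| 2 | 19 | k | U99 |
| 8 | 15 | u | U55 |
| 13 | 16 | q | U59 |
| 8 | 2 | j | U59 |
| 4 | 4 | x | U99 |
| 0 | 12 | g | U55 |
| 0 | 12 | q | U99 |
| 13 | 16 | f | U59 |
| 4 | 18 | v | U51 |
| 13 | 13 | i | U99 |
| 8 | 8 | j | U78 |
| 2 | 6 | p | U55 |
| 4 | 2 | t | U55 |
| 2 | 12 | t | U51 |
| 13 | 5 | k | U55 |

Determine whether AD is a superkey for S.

Two distinct rows share (A=13, D=U59), so AD does not determine every attribute — not a superkey.

No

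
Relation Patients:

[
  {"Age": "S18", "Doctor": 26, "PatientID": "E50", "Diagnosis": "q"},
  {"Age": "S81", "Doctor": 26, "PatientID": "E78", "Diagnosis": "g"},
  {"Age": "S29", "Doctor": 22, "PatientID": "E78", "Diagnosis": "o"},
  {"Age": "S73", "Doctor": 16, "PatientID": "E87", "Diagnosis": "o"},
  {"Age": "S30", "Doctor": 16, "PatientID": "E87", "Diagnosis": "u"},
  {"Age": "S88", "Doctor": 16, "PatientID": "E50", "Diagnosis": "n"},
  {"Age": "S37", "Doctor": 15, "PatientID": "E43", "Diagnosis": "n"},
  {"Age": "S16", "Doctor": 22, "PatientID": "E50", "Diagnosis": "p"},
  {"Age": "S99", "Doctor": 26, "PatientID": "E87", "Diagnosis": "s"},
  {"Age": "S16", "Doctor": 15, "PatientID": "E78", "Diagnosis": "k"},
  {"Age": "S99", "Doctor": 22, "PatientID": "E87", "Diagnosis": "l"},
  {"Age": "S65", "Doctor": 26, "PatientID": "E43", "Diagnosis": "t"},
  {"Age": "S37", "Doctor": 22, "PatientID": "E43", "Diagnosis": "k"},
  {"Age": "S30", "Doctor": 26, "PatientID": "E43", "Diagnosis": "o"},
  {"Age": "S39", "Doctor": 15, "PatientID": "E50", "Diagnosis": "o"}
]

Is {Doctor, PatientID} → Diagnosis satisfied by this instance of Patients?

No

(Doctor=26, PatientID=E50): 1 row → Diagnosis = q ✓
(Doctor=26, PatientID=E78): 1 row → Diagnosis = g ✓
(Doctor=22, PatientID=E78): 1 row → Diagnosis = o ✓
(Doctor=16, PatientID=E87): 2 rows → Diagnosis takes values {o, u} — violation
(Doctor=16, PatientID=E50): 1 row → Diagnosis = n ✓
(Doctor=15, PatientID=E43): 1 row → Diagnosis = n ✓
(Doctor=22, PatientID=E50): 1 row → Diagnosis = p ✓
(Doctor=26, PatientID=E87): 1 row → Diagnosis = s ✓
(Doctor=15, PatientID=E78): 1 row → Diagnosis = k ✓
(Doctor=22, PatientID=E87): 1 row → Diagnosis = l ✓
(Doctor=26, PatientID=E43): 2 rows → Diagnosis takes values {t, o} — violation
(Doctor=22, PatientID=E43): 1 row → Diagnosis = k ✓
(Doctor=15, PatientID=E50): 1 row → Diagnosis = o ✓
Two rows agree on {Doctor, PatientID} but differ on Diagnosis, so {Doctor, PatientID} → Diagnosis does not hold.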